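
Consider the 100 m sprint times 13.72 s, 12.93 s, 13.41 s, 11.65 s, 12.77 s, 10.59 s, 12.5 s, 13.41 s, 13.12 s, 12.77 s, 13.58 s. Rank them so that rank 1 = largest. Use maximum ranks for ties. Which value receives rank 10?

11.65

Sorted (descending): 13.72, 13.58, 13.41, 13.41, 13.12, 12.93, 12.77, 12.77, 12.5, 11.65, 10.59
The 2 values of 13.41 occupy positions 3–4 → each gets rank 4.
The 2 values of 12.77 occupy positions 7–8 → each gets rank 8.
Rank 10 → value 11.65.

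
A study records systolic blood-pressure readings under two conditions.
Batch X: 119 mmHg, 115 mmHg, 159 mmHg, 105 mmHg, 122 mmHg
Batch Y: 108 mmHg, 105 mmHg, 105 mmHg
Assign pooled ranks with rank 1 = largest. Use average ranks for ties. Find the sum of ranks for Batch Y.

Sorted (descending): 159, 122, 119, 115, 108, 105, 105, 105
The 3 values of 105 occupy positions 6–8 → average rank 7.
Batch Y values → pooled ranks: 108→5, 105→7, 105→7
Rank sum = 5 + 7 + 7 = 19

19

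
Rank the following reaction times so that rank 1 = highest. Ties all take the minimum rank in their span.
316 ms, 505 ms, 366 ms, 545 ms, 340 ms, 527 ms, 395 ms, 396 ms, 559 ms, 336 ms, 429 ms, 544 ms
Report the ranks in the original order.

12, 5, 9, 2, 10, 4, 8, 7, 1, 11, 6, 3

Sorted (descending): 559, 545, 544, 527, 505, 429, 396, 395, 366, 340, 336, 316
No ties — each value takes its position as its rank.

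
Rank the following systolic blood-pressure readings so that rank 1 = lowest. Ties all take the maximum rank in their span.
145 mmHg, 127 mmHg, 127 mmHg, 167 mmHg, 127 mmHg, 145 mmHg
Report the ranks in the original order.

Sorted (ascending): 127, 127, 127, 145, 145, 167
The 3 values of 127 occupy positions 1–3 → each gets rank 3.
The 2 values of 145 occupy positions 4–5 → each gets rank 5.

5, 3, 3, 6, 3, 5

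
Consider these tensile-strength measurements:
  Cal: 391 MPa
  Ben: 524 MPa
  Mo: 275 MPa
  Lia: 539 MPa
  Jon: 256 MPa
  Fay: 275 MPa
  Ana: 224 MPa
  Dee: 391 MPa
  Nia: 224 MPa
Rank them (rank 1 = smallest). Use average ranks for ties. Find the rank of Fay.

4.5

Sorted (ascending): 224, 224, 256, 275, 275, 391, 391, 524, 539
The 2 values of 224 occupy positions 1–2 → average rank (1+2)/2 = 1.5.
The 2 values of 275 occupy positions 4–5 → average rank (4+5)/2 = 4.5.
The 2 values of 391 occupy positions 6–7 → average rank (6+7)/2 = 6.5.
Fay has value 275 MPa → rank 4.5.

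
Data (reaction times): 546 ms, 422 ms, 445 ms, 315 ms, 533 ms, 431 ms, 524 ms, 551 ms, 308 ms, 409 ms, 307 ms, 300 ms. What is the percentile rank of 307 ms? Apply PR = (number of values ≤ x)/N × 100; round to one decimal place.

N = 12.
Strictly below 307: 1. Equal to 307: 1.
PR = 2/12 × 100 = 16.7

16.7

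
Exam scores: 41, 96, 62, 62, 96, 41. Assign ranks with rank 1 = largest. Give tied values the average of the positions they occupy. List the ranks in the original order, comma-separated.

Sorted (descending): 96, 96, 62, 62, 41, 41
The 2 values of 96 occupy positions 1–2 → average rank (1+2)/2 = 1.5.
The 2 values of 62 occupy positions 3–4 → average rank (3+4)/2 = 3.5.
The 2 values of 41 occupy positions 5–6 → average rank (5+6)/2 = 5.5.

5.5, 1.5, 3.5, 3.5, 1.5, 5.5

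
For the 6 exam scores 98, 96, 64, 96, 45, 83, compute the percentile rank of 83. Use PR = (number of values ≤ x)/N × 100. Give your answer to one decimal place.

50.0

N = 6.
Strictly below 83: 2. Equal to 83: 1.
PR = 3/6 × 100 = 50.0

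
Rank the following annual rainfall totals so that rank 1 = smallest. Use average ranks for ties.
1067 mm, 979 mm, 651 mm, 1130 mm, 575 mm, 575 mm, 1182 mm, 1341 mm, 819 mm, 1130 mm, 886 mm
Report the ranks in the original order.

7, 6, 3, 8.5, 1.5, 1.5, 10, 11, 4, 8.5, 5

Sorted (ascending): 575, 575, 651, 819, 886, 979, 1067, 1130, 1130, 1182, 1341
The 2 values of 575 occupy positions 1–2 → average rank (1+2)/2 = 1.5.
The 2 values of 1130 occupy positions 8–9 → average rank (8+9)/2 = 8.5.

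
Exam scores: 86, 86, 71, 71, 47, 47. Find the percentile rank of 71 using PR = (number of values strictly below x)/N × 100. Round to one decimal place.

33.3

N = 6.
Strictly below 71: 2. Equal to 71: 2.
PR = 2/6 × 100 = 33.3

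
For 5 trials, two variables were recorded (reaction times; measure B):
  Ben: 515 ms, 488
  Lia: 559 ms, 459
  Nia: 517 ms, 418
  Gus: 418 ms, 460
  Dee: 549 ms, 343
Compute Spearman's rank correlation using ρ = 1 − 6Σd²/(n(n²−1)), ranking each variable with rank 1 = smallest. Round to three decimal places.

Ranks of variable 1: 2, 5, 3, 1, 4
Ranks of variable 2: 5, 3, 2, 4, 1
d = r₁ − r₂: -3, 2, 1, -3, 3
d²: 9, 4, 1, 9, 9; Σd² = 32
ρ = 1 − 6·32/(5·24) = 1 − 192/120 = -0.600

-0.600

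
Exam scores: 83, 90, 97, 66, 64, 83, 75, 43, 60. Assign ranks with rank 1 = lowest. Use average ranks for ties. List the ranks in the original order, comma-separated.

Sorted (ascending): 43, 60, 64, 66, 75, 83, 83, 90, 97
The 2 values of 83 occupy positions 6–7 → average rank (6+7)/2 = 6.5.

6.5, 8, 9, 4, 3, 6.5, 5, 1, 2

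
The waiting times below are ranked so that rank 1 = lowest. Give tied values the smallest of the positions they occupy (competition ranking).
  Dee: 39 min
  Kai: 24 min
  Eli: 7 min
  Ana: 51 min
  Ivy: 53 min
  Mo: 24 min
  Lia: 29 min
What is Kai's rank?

2

Sorted (ascending): 7, 24, 24, 29, 39, 51, 53
The 2 values of 24 occupy positions 2–3 → each gets rank 2.
Kai has value 24 min → rank 2.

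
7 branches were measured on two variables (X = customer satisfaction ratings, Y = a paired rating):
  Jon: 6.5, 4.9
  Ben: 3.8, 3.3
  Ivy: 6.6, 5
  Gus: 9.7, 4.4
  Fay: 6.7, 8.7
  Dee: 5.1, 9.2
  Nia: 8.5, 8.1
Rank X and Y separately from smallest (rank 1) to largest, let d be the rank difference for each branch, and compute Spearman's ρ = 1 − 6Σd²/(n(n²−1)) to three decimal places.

Ranks of variable 1: 3, 1, 4, 7, 5, 2, 6
Ranks of variable 2: 3, 1, 4, 2, 6, 7, 5
d = r₁ − r₂: 0, 0, 0, 5, -1, -5, 1
d²: 0, 0, 0, 25, 1, 25, 1; Σd² = 52
ρ = 1 − 6·52/(7·48) = 1 − 312/336 = 0.071

0.071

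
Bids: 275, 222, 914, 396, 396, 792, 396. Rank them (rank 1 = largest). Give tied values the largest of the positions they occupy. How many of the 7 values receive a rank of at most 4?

Sorted (descending): 914, 792, 396, 396, 396, 275, 222
The 3 values of 396 occupy positions 3–5 → each gets rank 5.
Ranks ≤ 4: {1, 2} → 2 values.

2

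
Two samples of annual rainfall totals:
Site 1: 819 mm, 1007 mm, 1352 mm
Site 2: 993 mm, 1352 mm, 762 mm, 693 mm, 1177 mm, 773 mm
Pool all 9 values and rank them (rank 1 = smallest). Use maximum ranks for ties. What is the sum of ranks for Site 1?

Sorted (ascending): 693, 762, 773, 819, 993, 1007, 1177, 1352, 1352
The 2 values of 1352 occupy positions 8–9 → each gets rank 9.
Site 1 values → pooled ranks: 819→4, 1007→6, 1352→9
Rank sum = 4 + 6 + 9 = 19

19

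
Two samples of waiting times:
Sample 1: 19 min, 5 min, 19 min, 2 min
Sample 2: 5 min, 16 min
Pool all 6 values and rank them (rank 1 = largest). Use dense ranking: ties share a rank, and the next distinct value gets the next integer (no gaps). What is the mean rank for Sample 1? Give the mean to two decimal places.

2.25

Sorted (descending): 19, 19, 16, 5, 5, 2
The 2 values of 19 share dense rank 1.
The 2 values of 5 share dense rank 3.
Remaining distinct values take the next consecutive integers.
Sample 1 values → pooled ranks: 19→1, 5→3, 19→1, 2→4
Mean rank = (1 + 3 + 1 + 4) / 4 = 2.25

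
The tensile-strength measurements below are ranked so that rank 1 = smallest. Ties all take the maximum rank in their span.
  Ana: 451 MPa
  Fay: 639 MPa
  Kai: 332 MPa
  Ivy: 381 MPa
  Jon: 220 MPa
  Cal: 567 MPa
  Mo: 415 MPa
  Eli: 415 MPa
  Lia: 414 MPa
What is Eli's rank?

Sorted (ascending): 220, 332, 381, 414, 415, 415, 451, 567, 639
The 2 values of 415 occupy positions 5–6 → each gets rank 6.
Eli has value 415 MPa → rank 6.

6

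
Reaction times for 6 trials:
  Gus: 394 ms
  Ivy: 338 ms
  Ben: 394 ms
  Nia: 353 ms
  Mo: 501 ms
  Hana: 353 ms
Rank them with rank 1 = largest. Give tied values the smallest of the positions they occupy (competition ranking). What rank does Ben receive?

Sorted (descending): 501, 394, 394, 353, 353, 338
The 2 values of 394 occupy positions 2–3 → each gets rank 2.
The 2 values of 353 occupy positions 4–5 → each gets rank 4.
Ben has value 394 ms → rank 2.

2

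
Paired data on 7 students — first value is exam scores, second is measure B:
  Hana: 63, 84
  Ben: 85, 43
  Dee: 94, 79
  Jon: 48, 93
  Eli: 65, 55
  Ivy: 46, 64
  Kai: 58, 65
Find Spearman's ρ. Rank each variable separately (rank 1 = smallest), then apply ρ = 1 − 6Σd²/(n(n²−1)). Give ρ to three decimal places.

Ranks of variable 1: 4, 6, 7, 2, 5, 1, 3
Ranks of variable 2: 6, 1, 5, 7, 2, 3, 4
d = r₁ − r₂: -2, 5, 2, -5, 3, -2, -1
d²: 4, 25, 4, 25, 9, 4, 1; Σd² = 72
ρ = 1 − 6·72/(7·48) = 1 − 432/336 = -0.286

-0.286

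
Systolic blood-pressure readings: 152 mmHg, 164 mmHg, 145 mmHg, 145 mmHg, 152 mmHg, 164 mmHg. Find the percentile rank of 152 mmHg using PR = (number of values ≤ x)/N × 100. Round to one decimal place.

N = 6.
Strictly below 152: 2. Equal to 152: 2.
PR = 4/6 × 100 = 66.7

66.7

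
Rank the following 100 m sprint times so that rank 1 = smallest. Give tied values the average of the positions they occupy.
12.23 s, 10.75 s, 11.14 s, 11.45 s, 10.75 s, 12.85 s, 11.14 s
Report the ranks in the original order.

6, 1.5, 3.5, 5, 1.5, 7, 3.5

Sorted (ascending): 10.75, 10.75, 11.14, 11.14, 11.45, 12.23, 12.85
The 2 values of 10.75 occupy positions 1–2 → average rank (1+2)/2 = 1.5.
The 2 values of 11.14 occupy positions 3–4 → average rank (3+4)/2 = 3.5.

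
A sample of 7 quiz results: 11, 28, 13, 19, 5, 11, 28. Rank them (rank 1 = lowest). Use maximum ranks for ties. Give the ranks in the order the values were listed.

Sorted (ascending): 5, 11, 11, 13, 19, 28, 28
The 2 values of 11 occupy positions 2–3 → each gets rank 3.
The 2 values of 28 occupy positions 6–7 → each gets rank 7.

3, 7, 4, 5, 1, 3, 7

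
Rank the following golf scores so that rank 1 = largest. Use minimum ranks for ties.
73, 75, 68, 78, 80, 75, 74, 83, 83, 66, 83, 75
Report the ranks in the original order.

10, 6, 11, 5, 4, 6, 9, 1, 1, 12, 1, 6

Sorted (descending): 83, 83, 83, 80, 78, 75, 75, 75, 74, 73, 68, 66
The 3 values of 83 occupy positions 1–3 → each gets rank 1.
The 3 values of 75 occupy positions 6–8 → each gets rank 6.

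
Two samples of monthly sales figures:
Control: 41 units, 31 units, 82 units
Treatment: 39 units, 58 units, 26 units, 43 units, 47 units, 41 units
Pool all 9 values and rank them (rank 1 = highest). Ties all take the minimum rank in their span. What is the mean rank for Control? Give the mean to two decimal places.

Sorted (descending): 82, 58, 47, 43, 41, 41, 39, 31, 26
The 2 values of 41 occupy positions 5–6 → each gets rank 5.
Control values → pooled ranks: 41→5, 31→8, 82→1
Mean rank = (5 + 8 + 1) / 3 = 4.67

4.67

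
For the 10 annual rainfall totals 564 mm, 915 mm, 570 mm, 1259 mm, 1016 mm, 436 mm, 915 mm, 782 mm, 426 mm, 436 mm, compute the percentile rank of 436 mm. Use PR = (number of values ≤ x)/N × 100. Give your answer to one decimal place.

30.0

N = 10.
Strictly below 436: 1. Equal to 436: 2.
PR = 3/10 × 100 = 30.0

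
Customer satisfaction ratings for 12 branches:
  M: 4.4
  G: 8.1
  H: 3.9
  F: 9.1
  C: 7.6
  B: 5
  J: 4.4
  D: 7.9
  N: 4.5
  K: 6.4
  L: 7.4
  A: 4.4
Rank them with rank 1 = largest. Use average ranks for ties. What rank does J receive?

10

Sorted (descending): 9.1, 8.1, 7.9, 7.6, 7.4, 6.4, 5, 4.5, 4.4, 4.4, 4.4, 3.9
The 3 values of 4.4 occupy positions 9–11 → average rank 10.
J has value 4.4 → rank 10.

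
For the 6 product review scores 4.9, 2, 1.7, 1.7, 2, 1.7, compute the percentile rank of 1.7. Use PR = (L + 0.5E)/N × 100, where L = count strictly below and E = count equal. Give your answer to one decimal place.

25.0

N = 6.
Strictly below 1.7: 0. Equal to 1.7: 3.
PR = (0 + 0.5·3)/6 × 100 = 25.0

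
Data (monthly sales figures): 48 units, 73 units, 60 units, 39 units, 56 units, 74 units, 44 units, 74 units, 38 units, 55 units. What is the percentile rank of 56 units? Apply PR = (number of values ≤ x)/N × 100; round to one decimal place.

N = 10.
Strictly below 56: 5. Equal to 56: 1.
PR = 6/10 × 100 = 60.0

60.0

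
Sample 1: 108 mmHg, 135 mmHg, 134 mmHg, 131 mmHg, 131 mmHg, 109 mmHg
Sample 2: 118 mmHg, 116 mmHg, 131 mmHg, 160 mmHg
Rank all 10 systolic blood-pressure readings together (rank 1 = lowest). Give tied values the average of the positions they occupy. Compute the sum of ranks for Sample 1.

32

Sorted (ascending): 108, 109, 116, 118, 131, 131, 131, 134, 135, 160
The 3 values of 131 occupy positions 5–7 → average rank 6.
Sample 1 values → pooled ranks: 108→1, 135→9, 134→8, 131→6, 131→6, 109→2
Rank sum = 1 + 9 + 8 + 6 + 6 + 2 = 32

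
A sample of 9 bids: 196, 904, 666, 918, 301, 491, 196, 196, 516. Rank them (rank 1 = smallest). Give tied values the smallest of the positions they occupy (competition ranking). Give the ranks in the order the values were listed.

Sorted (ascending): 196, 196, 196, 301, 491, 516, 666, 904, 918
The 3 values of 196 occupy positions 1–3 → each gets rank 1.

1, 8, 7, 9, 4, 5, 1, 1, 6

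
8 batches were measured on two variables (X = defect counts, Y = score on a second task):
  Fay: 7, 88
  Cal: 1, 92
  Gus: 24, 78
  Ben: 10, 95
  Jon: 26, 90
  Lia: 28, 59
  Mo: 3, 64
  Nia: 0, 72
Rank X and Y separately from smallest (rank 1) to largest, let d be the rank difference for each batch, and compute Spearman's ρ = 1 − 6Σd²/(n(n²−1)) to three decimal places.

-0.119

Ranks of variable 1: 4, 2, 6, 5, 7, 8, 3, 1
Ranks of variable 2: 5, 7, 4, 8, 6, 1, 2, 3
d = r₁ − r₂: -1, -5, 2, -3, 1, 7, 1, -2
d²: 1, 25, 4, 9, 1, 49, 1, 4; Σd² = 94
ρ = 1 − 6·94/(8·63) = 1 − 564/504 = -0.119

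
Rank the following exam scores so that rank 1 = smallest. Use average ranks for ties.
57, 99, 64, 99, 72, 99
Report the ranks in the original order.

1, 5, 2, 5, 3, 5

Sorted (ascending): 57, 64, 72, 99, 99, 99
The 3 values of 99 occupy positions 4–6 → average rank 5.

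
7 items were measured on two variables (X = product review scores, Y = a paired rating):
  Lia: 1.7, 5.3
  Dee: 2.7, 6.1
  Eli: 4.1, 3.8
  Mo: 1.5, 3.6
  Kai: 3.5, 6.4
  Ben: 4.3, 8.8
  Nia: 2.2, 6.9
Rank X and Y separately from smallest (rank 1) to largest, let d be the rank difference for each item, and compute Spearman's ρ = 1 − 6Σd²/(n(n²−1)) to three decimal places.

Ranks of variable 1: 2, 4, 6, 1, 5, 7, 3
Ranks of variable 2: 3, 4, 2, 1, 5, 7, 6
d = r₁ − r₂: -1, 0, 4, 0, 0, 0, -3
d²: 1, 0, 16, 0, 0, 0, 9; Σd² = 26
ρ = 1 − 6·26/(7·48) = 1 − 156/336 = 0.536

0.536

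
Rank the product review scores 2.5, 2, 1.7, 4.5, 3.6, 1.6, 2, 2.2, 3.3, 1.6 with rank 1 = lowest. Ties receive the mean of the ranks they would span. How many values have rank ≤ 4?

Sorted (ascending): 1.6, 1.6, 1.7, 2, 2, 2.2, 2.5, 3.3, 3.6, 4.5
The 2 values of 1.6 occupy positions 1–2 → average rank (1+2)/2 = 1.5.
The 2 values of 2 occupy positions 4–5 → average rank (4+5)/2 = 4.5.
Ranks ≤ 4: {1.5, 1.5, 3} → 3 values.

3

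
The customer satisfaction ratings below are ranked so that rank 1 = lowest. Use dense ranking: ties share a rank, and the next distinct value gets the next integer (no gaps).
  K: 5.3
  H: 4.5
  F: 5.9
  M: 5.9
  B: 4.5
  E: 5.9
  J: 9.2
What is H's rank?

1

Sorted (ascending): 4.5, 4.5, 5.3, 5.9, 5.9, 5.9, 9.2
The 2 values of 4.5 share dense rank 1.
The 3 values of 5.9 share dense rank 3.
Remaining distinct values take the next consecutive integers.
H has value 4.5 → rank 1.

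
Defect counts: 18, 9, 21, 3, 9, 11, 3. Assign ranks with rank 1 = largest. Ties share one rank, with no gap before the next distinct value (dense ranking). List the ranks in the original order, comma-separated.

2, 4, 1, 5, 4, 3, 5

Sorted (descending): 21, 18, 11, 9, 9, 3, 3
The 2 values of 9 share dense rank 4.
The 2 values of 3 share dense rank 5.
Remaining distinct values take the next consecutive integers.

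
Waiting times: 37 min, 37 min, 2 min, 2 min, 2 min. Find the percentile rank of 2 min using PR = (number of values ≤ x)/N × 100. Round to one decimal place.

60.0

N = 5.
Strictly below 2: 0. Equal to 2: 3.
PR = 3/5 × 100 = 60.0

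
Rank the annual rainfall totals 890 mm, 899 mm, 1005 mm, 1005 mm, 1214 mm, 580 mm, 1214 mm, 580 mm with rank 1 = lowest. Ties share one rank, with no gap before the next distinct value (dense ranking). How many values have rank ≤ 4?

6

Sorted (ascending): 580, 580, 890, 899, 1005, 1005, 1214, 1214
The 2 values of 580 share dense rank 1.
The 2 values of 1005 share dense rank 4.
The 2 values of 1214 share dense rank 5.
Remaining distinct values take the next consecutive integers.
Ranks ≤ 4: {1, 1, 2, 3, 4, 4} → 6 values.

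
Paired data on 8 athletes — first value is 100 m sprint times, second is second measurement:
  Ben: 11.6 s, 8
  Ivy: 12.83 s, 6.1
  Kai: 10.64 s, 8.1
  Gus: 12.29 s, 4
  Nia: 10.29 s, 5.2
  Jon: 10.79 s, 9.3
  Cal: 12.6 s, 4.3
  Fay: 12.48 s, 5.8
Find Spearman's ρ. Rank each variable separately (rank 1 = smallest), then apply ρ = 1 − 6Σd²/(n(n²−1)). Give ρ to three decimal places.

-0.333

Ranks of variable 1: 4, 8, 2, 5, 1, 3, 7, 6
Ranks of variable 2: 6, 5, 7, 1, 3, 8, 2, 4
d = r₁ − r₂: -2, 3, -5, 4, -2, -5, 5, 2
d²: 4, 9, 25, 16, 4, 25, 25, 4; Σd² = 112
ρ = 1 − 6·112/(8·63) = 1 − 672/504 = -0.333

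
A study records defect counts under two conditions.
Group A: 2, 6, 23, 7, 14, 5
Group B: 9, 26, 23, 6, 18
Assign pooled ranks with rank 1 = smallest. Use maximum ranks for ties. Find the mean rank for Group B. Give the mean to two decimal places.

Sorted (ascending): 2, 5, 6, 6, 7, 9, 14, 18, 23, 23, 26
The 2 values of 6 occupy positions 3–4 → each gets rank 4.
The 2 values of 23 occupy positions 9–10 → each gets rank 10.
Group B values → pooled ranks: 9→6, 26→11, 23→10, 6→4, 18→8
Mean rank = (6 + 11 + 10 + 4 + 8) / 5 = 7.80

7.80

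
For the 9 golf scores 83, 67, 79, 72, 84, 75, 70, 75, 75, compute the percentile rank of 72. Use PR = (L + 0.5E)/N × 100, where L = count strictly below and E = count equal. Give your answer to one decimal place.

27.8

N = 9.
Strictly below 72: 2. Equal to 72: 1.
PR = (2 + 0.5·1)/9 × 100 = 27.8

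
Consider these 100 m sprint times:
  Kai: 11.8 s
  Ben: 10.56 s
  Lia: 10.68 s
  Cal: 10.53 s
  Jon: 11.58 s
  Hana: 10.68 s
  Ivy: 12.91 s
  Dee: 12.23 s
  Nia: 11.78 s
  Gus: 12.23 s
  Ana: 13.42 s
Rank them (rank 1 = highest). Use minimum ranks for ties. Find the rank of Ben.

Sorted (descending): 13.42, 12.91, 12.23, 12.23, 11.8, 11.78, 11.58, 10.68, 10.68, 10.56, 10.53
The 2 values of 12.23 occupy positions 3–4 → each gets rank 3.
The 2 values of 10.68 occupy positions 8–9 → each gets rank 8.
Ben has value 10.56 s → rank 10.

10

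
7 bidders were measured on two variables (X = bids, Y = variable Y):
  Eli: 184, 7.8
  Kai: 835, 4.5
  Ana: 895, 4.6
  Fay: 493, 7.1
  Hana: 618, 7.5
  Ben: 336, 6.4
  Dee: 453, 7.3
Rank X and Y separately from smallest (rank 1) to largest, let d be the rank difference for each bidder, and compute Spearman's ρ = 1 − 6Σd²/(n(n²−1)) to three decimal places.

Ranks of variable 1: 1, 6, 7, 4, 5, 2, 3
Ranks of variable 2: 7, 1, 2, 4, 6, 3, 5
d = r₁ − r₂: -6, 5, 5, 0, -1, -1, -2
d²: 36, 25, 25, 0, 1, 1, 4; Σd² = 92
ρ = 1 − 6·92/(7·48) = 1 − 552/336 = -0.643

-0.643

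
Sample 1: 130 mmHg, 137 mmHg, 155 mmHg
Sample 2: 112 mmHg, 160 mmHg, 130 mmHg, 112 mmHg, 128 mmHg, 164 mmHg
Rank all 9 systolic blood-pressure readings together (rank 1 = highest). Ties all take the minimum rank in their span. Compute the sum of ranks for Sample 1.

12

Sorted (descending): 164, 160, 155, 137, 130, 130, 128, 112, 112
The 2 values of 130 occupy positions 5–6 → each gets rank 5.
The 2 values of 112 occupy positions 8–9 → each gets rank 8.
Sample 1 values → pooled ranks: 130→5, 137→4, 155→3
Rank sum = 5 + 4 + 3 = 12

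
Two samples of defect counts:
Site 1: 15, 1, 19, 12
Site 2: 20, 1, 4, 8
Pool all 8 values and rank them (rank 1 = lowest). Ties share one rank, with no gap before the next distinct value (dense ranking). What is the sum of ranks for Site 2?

13

Sorted (ascending): 1, 1, 4, 8, 12, 15, 19, 20
The 2 values of 1 share dense rank 1.
Remaining distinct values take the next consecutive integers.
Site 2 values → pooled ranks: 20→7, 1→1, 4→2, 8→3
Rank sum = 7 + 1 + 2 + 3 = 13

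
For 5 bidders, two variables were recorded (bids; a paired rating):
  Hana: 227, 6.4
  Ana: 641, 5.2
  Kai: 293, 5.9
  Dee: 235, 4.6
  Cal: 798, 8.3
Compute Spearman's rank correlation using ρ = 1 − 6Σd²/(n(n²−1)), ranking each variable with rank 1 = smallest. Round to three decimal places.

0.300

Ranks of variable 1: 1, 4, 3, 2, 5
Ranks of variable 2: 4, 2, 3, 1, 5
d = r₁ − r₂: -3, 2, 0, 1, 0
d²: 9, 4, 0, 1, 0; Σd² = 14
ρ = 1 − 6·14/(5·24) = 1 − 84/120 = 0.300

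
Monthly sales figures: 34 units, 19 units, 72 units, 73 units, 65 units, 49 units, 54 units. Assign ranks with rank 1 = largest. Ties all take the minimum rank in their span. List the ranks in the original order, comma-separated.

Sorted (descending): 73, 72, 65, 54, 49, 34, 19
No ties — each value takes its position as its rank.

6, 7, 2, 1, 3, 5, 4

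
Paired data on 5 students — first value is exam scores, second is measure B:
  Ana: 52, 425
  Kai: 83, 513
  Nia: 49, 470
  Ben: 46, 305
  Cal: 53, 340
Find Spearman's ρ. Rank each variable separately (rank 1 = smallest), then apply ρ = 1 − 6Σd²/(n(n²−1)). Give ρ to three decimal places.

0.600

Ranks of variable 1: 3, 5, 2, 1, 4
Ranks of variable 2: 3, 5, 4, 1, 2
d = r₁ − r₂: 0, 0, -2, 0, 2
d²: 0, 0, 4, 0, 4; Σd² = 8
ρ = 1 − 6·8/(5·24) = 1 − 48/120 = 0.600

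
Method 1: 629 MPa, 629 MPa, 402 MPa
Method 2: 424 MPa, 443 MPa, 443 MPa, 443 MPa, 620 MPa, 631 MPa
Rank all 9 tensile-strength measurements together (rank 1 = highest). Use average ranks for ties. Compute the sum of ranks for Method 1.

Sorted (descending): 631, 629, 629, 620, 443, 443, 443, 424, 402
The 2 values of 629 occupy positions 2–3 → average rank (2+3)/2 = 2.5.
The 3 values of 443 occupy positions 5–7 → average rank 6.
Method 1 values → pooled ranks: 629→2.5, 629→2.5, 402→9
Rank sum = 2.5 + 2.5 + 9 = 14

14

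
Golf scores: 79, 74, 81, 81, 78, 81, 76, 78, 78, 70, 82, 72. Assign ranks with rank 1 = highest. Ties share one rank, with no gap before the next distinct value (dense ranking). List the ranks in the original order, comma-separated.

Sorted (descending): 82, 81, 81, 81, 79, 78, 78, 78, 76, 74, 72, 70
The 3 values of 81 share dense rank 2.
The 3 values of 78 share dense rank 4.
Remaining distinct values take the next consecutive integers.

3, 6, 2, 2, 4, 2, 5, 4, 4, 8, 1, 7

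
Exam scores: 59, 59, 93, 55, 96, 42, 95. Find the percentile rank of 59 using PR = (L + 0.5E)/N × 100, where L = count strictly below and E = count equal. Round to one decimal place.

N = 7.
Strictly below 59: 2. Equal to 59: 2.
PR = (2 + 0.5·2)/7 × 100 = 42.9

42.9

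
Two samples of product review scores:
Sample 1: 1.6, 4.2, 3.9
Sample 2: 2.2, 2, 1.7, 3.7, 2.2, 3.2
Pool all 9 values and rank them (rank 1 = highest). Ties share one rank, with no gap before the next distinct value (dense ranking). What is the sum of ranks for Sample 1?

Sorted (descending): 4.2, 3.9, 3.7, 3.2, 2.2, 2.2, 2, 1.7, 1.6
The 2 values of 2.2 share dense rank 5.
Remaining distinct values take the next consecutive integers.
Sample 1 values → pooled ranks: 1.6→8, 4.2→1, 3.9→2
Rank sum = 8 + 1 + 2 = 11

11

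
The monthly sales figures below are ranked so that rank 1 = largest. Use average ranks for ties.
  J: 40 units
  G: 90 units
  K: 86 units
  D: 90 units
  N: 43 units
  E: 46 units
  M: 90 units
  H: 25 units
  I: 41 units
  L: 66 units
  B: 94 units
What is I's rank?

9

Sorted (descending): 94, 90, 90, 90, 86, 66, 46, 43, 41, 40, 25
The 3 values of 90 occupy positions 2–4 → average rank 3.
I has value 41 units → rank 9.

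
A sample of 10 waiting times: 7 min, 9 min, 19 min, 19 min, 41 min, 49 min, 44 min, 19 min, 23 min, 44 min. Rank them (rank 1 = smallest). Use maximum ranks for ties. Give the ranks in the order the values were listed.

Sorted (ascending): 7, 9, 19, 19, 19, 23, 41, 44, 44, 49
The 3 values of 19 occupy positions 3–5 → each gets rank 5.
The 2 values of 44 occupy positions 8–9 → each gets rank 9.

1, 2, 5, 5, 7, 10, 9, 5, 6, 9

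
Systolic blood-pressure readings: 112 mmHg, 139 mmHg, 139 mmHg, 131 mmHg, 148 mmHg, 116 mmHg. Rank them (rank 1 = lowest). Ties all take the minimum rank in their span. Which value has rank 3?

131

Sorted (ascending): 112, 116, 131, 139, 139, 148
The 2 values of 139 occupy positions 4–5 → each gets rank 4.
Rank 3 → value 131.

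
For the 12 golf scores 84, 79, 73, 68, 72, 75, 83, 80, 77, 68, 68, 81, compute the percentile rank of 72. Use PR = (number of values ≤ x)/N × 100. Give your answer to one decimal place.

N = 12.
Strictly below 72: 3. Equal to 72: 1.
PR = 4/12 × 100 = 33.3

33.3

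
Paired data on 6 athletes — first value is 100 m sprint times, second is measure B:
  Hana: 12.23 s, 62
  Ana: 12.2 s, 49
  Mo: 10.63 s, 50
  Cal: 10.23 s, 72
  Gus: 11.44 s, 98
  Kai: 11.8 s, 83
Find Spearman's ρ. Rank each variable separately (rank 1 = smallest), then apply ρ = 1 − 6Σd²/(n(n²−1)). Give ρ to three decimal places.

Ranks of variable 1: 6, 5, 2, 1, 3, 4
Ranks of variable 2: 3, 1, 2, 4, 6, 5
d = r₁ − r₂: 3, 4, 0, -3, -3, -1
d²: 9, 16, 0, 9, 9, 1; Σd² = 44
ρ = 1 − 6·44/(6·35) = 1 − 264/210 = -0.257

-0.257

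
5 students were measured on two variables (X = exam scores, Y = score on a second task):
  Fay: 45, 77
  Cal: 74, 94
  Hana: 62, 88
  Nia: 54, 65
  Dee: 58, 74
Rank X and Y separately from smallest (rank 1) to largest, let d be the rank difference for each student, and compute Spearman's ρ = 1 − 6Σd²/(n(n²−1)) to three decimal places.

Ranks of variable 1: 1, 5, 4, 2, 3
Ranks of variable 2: 3, 5, 4, 1, 2
d = r₁ − r₂: -2, 0, 0, 1, 1
d²: 4, 0, 0, 1, 1; Σd² = 6
ρ = 1 − 6·6/(5·24) = 1 − 36/120 = 0.700

0.700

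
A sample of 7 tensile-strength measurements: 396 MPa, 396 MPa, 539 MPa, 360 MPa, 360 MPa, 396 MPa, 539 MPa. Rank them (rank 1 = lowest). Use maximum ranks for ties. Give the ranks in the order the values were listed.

Sorted (ascending): 360, 360, 396, 396, 396, 539, 539
The 2 values of 360 occupy positions 1–2 → each gets rank 2.
The 3 values of 396 occupy positions 3–5 → each gets rank 5.
The 2 values of 539 occupy positions 6–7 → each gets rank 7.

5, 5, 7, 2, 2, 5, 7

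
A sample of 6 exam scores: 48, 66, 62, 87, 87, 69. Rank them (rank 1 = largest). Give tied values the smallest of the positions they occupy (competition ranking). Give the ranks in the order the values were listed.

6, 4, 5, 1, 1, 3

Sorted (descending): 87, 87, 69, 66, 62, 48
The 2 values of 87 occupy positions 1–2 → each gets rank 1.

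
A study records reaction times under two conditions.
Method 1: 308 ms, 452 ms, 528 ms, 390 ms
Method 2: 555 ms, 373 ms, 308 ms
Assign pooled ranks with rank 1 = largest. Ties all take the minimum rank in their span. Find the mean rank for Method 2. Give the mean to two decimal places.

Sorted (descending): 555, 528, 452, 390, 373, 308, 308
The 2 values of 308 occupy positions 6–7 → each gets rank 6.
Method 2 values → pooled ranks: 555→1, 373→5, 308→6
Mean rank = (1 + 5 + 6) / 3 = 4.00

4.00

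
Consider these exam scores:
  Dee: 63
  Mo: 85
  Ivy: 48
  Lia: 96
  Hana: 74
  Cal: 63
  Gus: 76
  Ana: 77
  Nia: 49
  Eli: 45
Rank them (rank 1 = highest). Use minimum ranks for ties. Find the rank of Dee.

Sorted (descending): 96, 85, 77, 76, 74, 63, 63, 49, 48, 45
The 2 values of 63 occupy positions 6–7 → each gets rank 6.
Dee has value 63 → rank 6.

6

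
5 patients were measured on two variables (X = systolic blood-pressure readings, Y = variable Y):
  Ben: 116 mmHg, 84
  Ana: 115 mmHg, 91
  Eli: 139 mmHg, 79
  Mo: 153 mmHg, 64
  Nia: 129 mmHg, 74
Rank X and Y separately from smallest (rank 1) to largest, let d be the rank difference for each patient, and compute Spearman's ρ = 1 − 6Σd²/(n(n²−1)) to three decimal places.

Ranks of variable 1: 2, 1, 4, 5, 3
Ranks of variable 2: 4, 5, 3, 1, 2
d = r₁ − r₂: -2, -4, 1, 4, 1
d²: 4, 16, 1, 16, 1; Σd² = 38
ρ = 1 − 6·38/(5·24) = 1 − 228/120 = -0.900

-0.900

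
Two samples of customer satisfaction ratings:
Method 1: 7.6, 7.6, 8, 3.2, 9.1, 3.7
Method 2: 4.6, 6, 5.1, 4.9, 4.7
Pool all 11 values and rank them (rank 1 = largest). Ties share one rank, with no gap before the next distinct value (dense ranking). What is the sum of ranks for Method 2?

30

Sorted (descending): 9.1, 8, 7.6, 7.6, 6, 5.1, 4.9, 4.7, 4.6, 3.7, 3.2
The 2 values of 7.6 share dense rank 3.
Remaining distinct values take the next consecutive integers.
Method 2 values → pooled ranks: 4.6→8, 6→4, 5.1→5, 4.9→6, 4.7→7
Rank sum = 8 + 4 + 5 + 6 + 7 = 30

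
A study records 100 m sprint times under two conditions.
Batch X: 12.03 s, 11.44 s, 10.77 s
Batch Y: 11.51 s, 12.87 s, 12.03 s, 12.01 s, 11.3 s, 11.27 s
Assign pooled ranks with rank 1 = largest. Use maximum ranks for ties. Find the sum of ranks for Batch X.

Sorted (descending): 12.87, 12.03, 12.03, 12.01, 11.51, 11.44, 11.3, 11.27, 10.77
The 2 values of 12.03 occupy positions 2–3 → each gets rank 3.
Batch X values → pooled ranks: 12.03→3, 11.44→6, 10.77→9
Rank sum = 3 + 6 + 9 = 18

18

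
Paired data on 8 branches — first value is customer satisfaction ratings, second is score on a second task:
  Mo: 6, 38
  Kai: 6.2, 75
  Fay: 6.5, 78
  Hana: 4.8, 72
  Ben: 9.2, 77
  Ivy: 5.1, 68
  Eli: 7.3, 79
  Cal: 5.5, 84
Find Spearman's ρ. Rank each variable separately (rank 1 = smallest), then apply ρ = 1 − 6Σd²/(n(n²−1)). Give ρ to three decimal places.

Ranks of variable 1: 4, 5, 6, 1, 8, 2, 7, 3
Ranks of variable 2: 1, 4, 6, 3, 5, 2, 7, 8
d = r₁ − r₂: 3, 1, 0, -2, 3, 0, 0, -5
d²: 9, 1, 0, 4, 9, 0, 0, 25; Σd² = 48
ρ = 1 − 6·48/(8·63) = 1 − 288/504 = 0.429

0.429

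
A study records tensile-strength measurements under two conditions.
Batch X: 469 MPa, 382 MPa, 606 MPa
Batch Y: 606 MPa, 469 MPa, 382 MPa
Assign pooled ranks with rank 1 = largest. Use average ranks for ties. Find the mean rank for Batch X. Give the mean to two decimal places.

Sorted (descending): 606, 606, 469, 469, 382, 382
The 2 values of 606 occupy positions 1–2 → average rank (1+2)/2 = 1.5.
The 2 values of 469 occupy positions 3–4 → average rank (3+4)/2 = 3.5.
The 2 values of 382 occupy positions 5–6 → average rank (5+6)/2 = 5.5.
Batch X values → pooled ranks: 469→3.5, 382→5.5, 606→1.5
Mean rank = (3.5 + 5.5 + 1.5) / 3 = 3.50

3.50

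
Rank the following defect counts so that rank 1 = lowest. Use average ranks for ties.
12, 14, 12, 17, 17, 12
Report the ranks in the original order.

Sorted (ascending): 12, 12, 12, 14, 17, 17
The 3 values of 12 occupy positions 1–3 → average rank 2.
The 2 values of 17 occupy positions 5–6 → average rank (5+6)/2 = 5.5.

2, 4, 2, 5.5, 5.5, 2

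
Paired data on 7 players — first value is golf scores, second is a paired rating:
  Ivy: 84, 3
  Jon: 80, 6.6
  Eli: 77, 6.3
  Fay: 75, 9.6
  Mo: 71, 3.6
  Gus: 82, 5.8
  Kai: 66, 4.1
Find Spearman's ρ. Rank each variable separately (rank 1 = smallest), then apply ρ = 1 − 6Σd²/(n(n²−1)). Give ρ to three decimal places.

-0.107

Ranks of variable 1: 7, 5, 4, 3, 2, 6, 1
Ranks of variable 2: 1, 6, 5, 7, 2, 4, 3
d = r₁ − r₂: 6, -1, -1, -4, 0, 2, -2
d²: 36, 1, 1, 16, 0, 4, 4; Σd² = 62
ρ = 1 − 6·62/(7·48) = 1 − 372/336 = -0.107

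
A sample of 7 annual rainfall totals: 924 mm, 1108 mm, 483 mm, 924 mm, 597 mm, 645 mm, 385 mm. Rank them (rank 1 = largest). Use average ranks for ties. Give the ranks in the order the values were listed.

Sorted (descending): 1108, 924, 924, 645, 597, 483, 385
The 2 values of 924 occupy positions 2–3 → average rank (2+3)/2 = 2.5.

2.5, 1, 6, 2.5, 5, 4, 7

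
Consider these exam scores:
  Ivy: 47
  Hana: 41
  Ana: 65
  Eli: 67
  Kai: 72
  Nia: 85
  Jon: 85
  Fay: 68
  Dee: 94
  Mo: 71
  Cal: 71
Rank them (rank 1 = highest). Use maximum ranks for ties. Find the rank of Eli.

8

Sorted (descending): 94, 85, 85, 72, 71, 71, 68, 67, 65, 47, 41
The 2 values of 85 occupy positions 2–3 → each gets rank 3.
The 2 values of 71 occupy positions 5–6 → each gets rank 6.
Eli has value 67 → rank 8.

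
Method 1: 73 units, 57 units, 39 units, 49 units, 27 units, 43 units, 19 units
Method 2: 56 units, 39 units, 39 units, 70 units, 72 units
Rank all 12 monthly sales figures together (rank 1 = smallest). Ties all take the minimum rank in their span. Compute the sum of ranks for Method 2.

Sorted (ascending): 19, 27, 39, 39, 39, 43, 49, 56, 57, 70, 72, 73
The 3 values of 39 occupy positions 3–5 → each gets rank 3.
Method 2 values → pooled ranks: 56→8, 39→3, 39→3, 70→10, 72→11
Rank sum = 8 + 3 + 3 + 10 + 11 = 35

35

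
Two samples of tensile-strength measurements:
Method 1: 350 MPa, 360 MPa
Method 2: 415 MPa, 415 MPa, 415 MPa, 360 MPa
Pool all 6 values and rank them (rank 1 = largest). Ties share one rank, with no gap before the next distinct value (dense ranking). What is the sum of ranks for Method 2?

5

Sorted (descending): 415, 415, 415, 360, 360, 350
The 3 values of 415 share dense rank 1.
The 2 values of 360 share dense rank 2.
Remaining distinct values take the next consecutive integers.
Method 2 values → pooled ranks: 415→1, 415→1, 415→1, 360→2
Rank sum = 1 + 1 + 1 + 2 = 5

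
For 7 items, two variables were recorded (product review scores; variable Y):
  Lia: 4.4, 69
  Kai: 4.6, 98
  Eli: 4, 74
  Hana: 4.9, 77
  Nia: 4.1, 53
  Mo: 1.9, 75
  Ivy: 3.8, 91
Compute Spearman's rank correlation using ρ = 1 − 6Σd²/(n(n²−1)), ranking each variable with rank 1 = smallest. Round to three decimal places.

0.143

Ranks of variable 1: 5, 6, 3, 7, 4, 1, 2
Ranks of variable 2: 2, 7, 3, 5, 1, 4, 6
d = r₁ − r₂: 3, -1, 0, 2, 3, -3, -4
d²: 9, 1, 0, 4, 9, 9, 16; Σd² = 48
ρ = 1 − 6·48/(7·48) = 1 − 288/336 = 0.143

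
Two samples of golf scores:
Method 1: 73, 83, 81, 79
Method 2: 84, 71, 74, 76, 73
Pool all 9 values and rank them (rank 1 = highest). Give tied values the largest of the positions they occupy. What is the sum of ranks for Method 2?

Sorted (descending): 84, 83, 81, 79, 76, 74, 73, 73, 71
The 2 values of 73 occupy positions 7–8 → each gets rank 8.
Method 2 values → pooled ranks: 84→1, 71→9, 74→6, 76→5, 73→8
Rank sum = 1 + 9 + 6 + 5 + 8 = 29

29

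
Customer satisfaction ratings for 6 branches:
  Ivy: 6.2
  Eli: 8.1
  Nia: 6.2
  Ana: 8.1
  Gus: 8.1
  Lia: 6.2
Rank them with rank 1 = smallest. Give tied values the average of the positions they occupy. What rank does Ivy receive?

Sorted (ascending): 6.2, 6.2, 6.2, 8.1, 8.1, 8.1
The 3 values of 6.2 occupy positions 1–3 → average rank 2.
The 3 values of 8.1 occupy positions 4–6 → average rank 5.
Ivy has value 6.2 → rank 2.

2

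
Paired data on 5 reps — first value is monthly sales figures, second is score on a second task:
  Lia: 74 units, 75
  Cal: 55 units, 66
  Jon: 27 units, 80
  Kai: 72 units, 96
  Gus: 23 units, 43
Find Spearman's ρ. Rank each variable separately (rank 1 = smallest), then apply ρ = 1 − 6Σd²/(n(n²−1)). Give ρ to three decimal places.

0.500

Ranks of variable 1: 5, 3, 2, 4, 1
Ranks of variable 2: 3, 2, 4, 5, 1
d = r₁ − r₂: 2, 1, -2, -1, 0
d²: 4, 1, 4, 1, 0; Σd² = 10
ρ = 1 − 6·10/(5·24) = 1 − 60/120 = 0.500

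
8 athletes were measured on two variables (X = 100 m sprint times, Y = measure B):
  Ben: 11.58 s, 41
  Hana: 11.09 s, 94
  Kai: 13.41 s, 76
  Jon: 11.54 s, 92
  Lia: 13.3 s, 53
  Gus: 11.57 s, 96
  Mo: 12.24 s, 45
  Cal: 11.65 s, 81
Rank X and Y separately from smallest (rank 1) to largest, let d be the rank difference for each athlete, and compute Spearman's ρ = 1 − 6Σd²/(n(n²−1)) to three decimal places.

Ranks of variable 1: 4, 1, 8, 2, 7, 3, 6, 5
Ranks of variable 2: 1, 7, 4, 6, 3, 8, 2, 5
d = r₁ − r₂: 3, -6, 4, -4, 4, -5, 4, 0
d²: 9, 36, 16, 16, 16, 25, 16, 0; Σd² = 134
ρ = 1 − 6·134/(8·63) = 1 − 804/504 = -0.595

-0.595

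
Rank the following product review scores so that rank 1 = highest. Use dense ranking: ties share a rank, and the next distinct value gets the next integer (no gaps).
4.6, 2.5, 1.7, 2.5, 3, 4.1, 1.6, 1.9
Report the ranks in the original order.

1, 4, 6, 4, 3, 2, 7, 5

Sorted (descending): 4.6, 4.1, 3, 2.5, 2.5, 1.9, 1.7, 1.6
The 2 values of 2.5 share dense rank 4.
Remaining distinct values take the next consecutive integers.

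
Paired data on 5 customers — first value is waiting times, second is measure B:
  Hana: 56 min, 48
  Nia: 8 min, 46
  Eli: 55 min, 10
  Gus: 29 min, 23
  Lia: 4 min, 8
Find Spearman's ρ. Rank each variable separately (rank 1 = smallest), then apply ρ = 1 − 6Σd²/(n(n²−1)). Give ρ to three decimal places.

0.600

Ranks of variable 1: 5, 2, 4, 3, 1
Ranks of variable 2: 5, 4, 2, 3, 1
d = r₁ − r₂: 0, -2, 2, 0, 0
d²: 0, 4, 4, 0, 0; Σd² = 8
ρ = 1 − 6·8/(5·24) = 1 − 48/120 = 0.600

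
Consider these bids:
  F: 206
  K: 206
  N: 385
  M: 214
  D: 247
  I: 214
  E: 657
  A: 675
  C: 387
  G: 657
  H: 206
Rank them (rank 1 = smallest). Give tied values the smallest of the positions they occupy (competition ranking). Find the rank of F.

Sorted (ascending): 206, 206, 206, 214, 214, 247, 385, 387, 657, 657, 675
The 3 values of 206 occupy positions 1–3 → each gets rank 1.
The 2 values of 214 occupy positions 4–5 → each gets rank 4.
The 2 values of 657 occupy positions 9–10 → each gets rank 9.
F has value 206 → rank 1.

1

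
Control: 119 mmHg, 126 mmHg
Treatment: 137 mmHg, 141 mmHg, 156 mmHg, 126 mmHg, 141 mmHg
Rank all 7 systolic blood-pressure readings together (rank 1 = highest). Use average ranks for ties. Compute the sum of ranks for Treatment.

Sorted (descending): 156, 141, 141, 137, 126, 126, 119
The 2 values of 141 occupy positions 2–3 → average rank (2+3)/2 = 2.5.
The 2 values of 126 occupy positions 5–6 → average rank (5+6)/2 = 5.5.
Treatment values → pooled ranks: 137→4, 141→2.5, 156→1, 126→5.5, 141→2.5
Rank sum = 4 + 2.5 + 1 + 5.5 + 2.5 = 15.5

15.5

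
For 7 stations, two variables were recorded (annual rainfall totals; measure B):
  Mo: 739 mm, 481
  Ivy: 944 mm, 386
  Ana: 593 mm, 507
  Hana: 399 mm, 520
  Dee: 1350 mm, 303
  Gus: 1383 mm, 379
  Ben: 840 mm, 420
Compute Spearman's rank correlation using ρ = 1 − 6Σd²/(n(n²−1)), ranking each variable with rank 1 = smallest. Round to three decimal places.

-0.964

Ranks of variable 1: 3, 5, 2, 1, 6, 7, 4
Ranks of variable 2: 5, 3, 6, 7, 1, 2, 4
d = r₁ − r₂: -2, 2, -4, -6, 5, 5, 0
d²: 4, 4, 16, 36, 25, 25, 0; Σd² = 110
ρ = 1 − 6·110/(7·48) = 1 − 660/336 = -0.964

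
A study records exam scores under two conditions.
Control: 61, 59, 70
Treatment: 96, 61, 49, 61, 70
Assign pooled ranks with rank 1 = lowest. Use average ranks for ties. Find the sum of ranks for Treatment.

23.5

Sorted (ascending): 49, 59, 61, 61, 61, 70, 70, 96
The 3 values of 61 occupy positions 3–5 → average rank 4.
The 2 values of 70 occupy positions 6–7 → average rank (6+7)/2 = 6.5.
Treatment values → pooled ranks: 96→8, 61→4, 49→1, 61→4, 70→6.5
Rank sum = 8 + 4 + 1 + 4 + 6.5 = 23.5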